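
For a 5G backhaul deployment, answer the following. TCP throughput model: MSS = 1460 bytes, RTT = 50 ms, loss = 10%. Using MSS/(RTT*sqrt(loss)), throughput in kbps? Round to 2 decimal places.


Given: MSS = 1460 bytes, RTT = 50 ms, loss = 10%
RTT in seconds = 50 / 1000 = 0.05
Loss rate = 10% = 0.1
sqrt(loss) = sqrt(0.1) = 0.316227766017
Throughput (bytes/s) = 1460 / (0.05 * 0.316227766017) = 92338.5077
Throughput (kbps) = 92338.5077 * 8 / 1000 = 738.708061 -> 738.71 kbps (2 dp)

738.71


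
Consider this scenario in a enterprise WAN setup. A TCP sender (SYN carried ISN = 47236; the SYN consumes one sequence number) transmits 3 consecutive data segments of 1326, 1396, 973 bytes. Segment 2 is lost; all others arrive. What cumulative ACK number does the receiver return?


SYN uses sequence number 47236; first data byte = ISN + 1 = 47237.
Segment 1: SEQ = 47237, len = 1326 B, covers [47237, 48562]
Segment 2: SEQ = 48563, len = 1396 B, covers [48563, 49958] [LOST]
Segment 3: SEQ = 49959, len = 973 B, covers [49959, 50931]
In-order data received: bytes [47237, 48562] (segments 1..1).
Segment 2 missing -> gap begins at byte 48563; later segments buffered out of order.
Cumulative ACK = next expected in-order byte = 47237 + 1326 = 48563

48563


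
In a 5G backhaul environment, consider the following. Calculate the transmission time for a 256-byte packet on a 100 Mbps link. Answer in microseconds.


Given: packet = 256 bytes, bandwidth = 100 Mbps
Packet in bits = 256 * 8 = 2048 bits
Bandwidth = 100 * 10^6 = 100000000 bps
Time = 2048 / 100000000 seconds
Time in us = 2048 * 10^6 / 100000000 = 20.48

20.48


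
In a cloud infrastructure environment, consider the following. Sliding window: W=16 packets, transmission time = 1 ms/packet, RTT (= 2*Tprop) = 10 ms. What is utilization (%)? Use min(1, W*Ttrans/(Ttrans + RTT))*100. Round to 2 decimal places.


Given: W = 16, Ttrans = 1 ms, RTT = 10 ms (= 2 * Tprop, Tprop = 5 ms)
Cycle time = Ttrans + RTT = 1 + 10 = 11 ms (first packet sent until its ACK returns)
W * Ttrans = 16 * 1 = 16 ms of sending per cycle
W * Ttrans / (Ttrans + RTT) = 16 / 11 = 1.454545
U = min(1, 1.454545) = 1.000000
U% = 100.00%

100.00


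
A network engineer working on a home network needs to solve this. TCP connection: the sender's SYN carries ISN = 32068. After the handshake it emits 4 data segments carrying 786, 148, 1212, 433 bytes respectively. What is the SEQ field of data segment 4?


The SYN occupies sequence number ISN = 32068, so the first data byte is ISN + 1 = 32069.
SEQ of data segment i = (ISN + 1) + sum of payload sizes of segments 1..i-1.
Segment 1: SEQ = 32069, payload = 786 bytes
Segment 2: SEQ = 32855, payload = 148 bytes
Segment 3: SEQ = 33003, payload = 1212 bytes
Segment 4: SEQ = 34215, payload = 433 bytes
SEQ of segment 4 = 32069 + 786 + 148 + 1212 = 34215

34215


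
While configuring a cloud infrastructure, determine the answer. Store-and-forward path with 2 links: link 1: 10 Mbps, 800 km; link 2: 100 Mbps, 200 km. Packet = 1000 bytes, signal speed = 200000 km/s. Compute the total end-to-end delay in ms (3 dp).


Packet = 1000 bytes = 8000 bits. Store-and-forward: sum (t_trans + t_prop) per link.
Link 1: t_trans = 8000/(10*10^6) s = 0.8000 ms; t_prop = 800/200000 s = 4.0000 ms; subtotal = 4.8000 ms
Link 2: t_trans = 8000/(100*10^6) s = 0.0800 ms; t_prop = 200/200000 s = 1.0000 ms; subtotal = 1.0800 ms
End-to-end = 4.8000 + 1.0800 = 5.8800 ms -> 5.880 ms (3 dp)

5.880


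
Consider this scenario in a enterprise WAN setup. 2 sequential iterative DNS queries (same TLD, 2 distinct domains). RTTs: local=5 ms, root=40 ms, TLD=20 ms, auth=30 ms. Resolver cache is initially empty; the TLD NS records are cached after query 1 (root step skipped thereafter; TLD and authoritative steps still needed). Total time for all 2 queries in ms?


Lookup 1 (cold cache): local + root + TLD + auth = 5 + 40 + 20 + 30 = 95 ms
Lookups 2..2 (TLD NS cached -> skip root; new domain -> still ask TLD and auth): local + TLD + auth = 5 + 20 + 30 = 55 ms each
Remaining 1 lookups: 1 * 55 = 55 ms
Total = 95 + 55 = 150 ms

150


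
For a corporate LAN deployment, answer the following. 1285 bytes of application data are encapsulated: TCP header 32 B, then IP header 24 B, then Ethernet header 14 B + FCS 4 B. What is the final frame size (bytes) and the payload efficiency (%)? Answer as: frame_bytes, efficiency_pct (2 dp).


TCP segment = 1285 + 32 = 1317 B
IP packet = 1317 + 24 = 1341 B
Ethernet frame = 1341 + 14 + 4 = 1359 B
Efficiency = app / frame = 1285 / 1359 = 0.945548 = 94.5548% -> 94.55% (2 dp)

1359, 94.55


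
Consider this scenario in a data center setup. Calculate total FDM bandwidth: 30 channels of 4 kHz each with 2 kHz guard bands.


Given: 30 channels, 4 kHz each, guard = 2 kHz
Channel bandwidth = 30 * 4 = 120 kHz
Guard bands = 29 gaps * 2 kHz = 58 kHz
Total = 120 + 58 = 178 kHz

178


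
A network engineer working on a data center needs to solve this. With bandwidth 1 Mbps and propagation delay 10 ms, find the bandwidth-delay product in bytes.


Given: bandwidth = 1 Mbps, delay = 10 ms
BDP in bits = 1 * 10^6 * 10 / 1000
BDP in bits = 10000
BDP in bytes = 10000 / 8 = 1250

1250


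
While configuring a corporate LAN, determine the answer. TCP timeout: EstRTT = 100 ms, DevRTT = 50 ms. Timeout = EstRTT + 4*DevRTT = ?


Given: EstRTT = 100 ms, DevRTT = 50 ms
Timeout = EstRTT + 4 * DevRTT
4 * DevRTT = 4 * 50 = 200
Timeout = 100 + 200 = 300 ms

300


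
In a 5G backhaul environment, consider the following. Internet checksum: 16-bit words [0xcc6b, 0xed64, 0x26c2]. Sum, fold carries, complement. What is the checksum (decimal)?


Given words: [0xcc6b, 0xed64, 0x26c2]
Step 1: Sum all words
Raw sum = 52331 + 60772 + 9922 = 123025
Step 2: Fold carry: (57489 + 1) = 57490
One's complement = ~57490 & 0xFFFF = 8045

8045


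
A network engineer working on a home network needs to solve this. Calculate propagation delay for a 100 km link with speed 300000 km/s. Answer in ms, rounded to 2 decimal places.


Given: distance = 100 km, speed = 300000 km/s
Delay = distance / speed = 100 / 300000 seconds
Delay in ms = 100 * 1000 / 300000
Delay = 0.3333 ms
Rounded to 2 dp = 0.33 ms

0.33


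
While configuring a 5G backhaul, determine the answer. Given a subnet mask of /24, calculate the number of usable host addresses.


Given: subnet mask /24
Host bits = 32 - 24 = 8
Total addresses = 2^8 = 256
Usable hosts = 256 - 2 (network + broadcast) = 254

254


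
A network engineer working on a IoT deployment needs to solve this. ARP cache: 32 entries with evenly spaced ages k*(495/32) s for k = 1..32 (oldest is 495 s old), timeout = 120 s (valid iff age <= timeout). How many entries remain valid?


Ages are k * 495/32 s for k = 1..32 (spacing = 15.4688 s).
Entry k is valid iff k * 495/32 <= 120 iff k <= 32 * 120 / 495 = 7.7576
n_valid = floor(7.7576) = 7
(n_stale = 32 - 7 = 25)

7


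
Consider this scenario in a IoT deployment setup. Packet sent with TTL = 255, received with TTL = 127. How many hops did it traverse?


Given: initial TTL = 255, received TTL = 127
Hops = initial TTL - received TTL
Hops = 255 - 127 = 128

128


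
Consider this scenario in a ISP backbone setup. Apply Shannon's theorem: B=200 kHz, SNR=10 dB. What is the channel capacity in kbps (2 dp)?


Given: B = 200 kHz, SNR = 10 dB
SNR linear = 10^(10/10) = 10
1 + SNR = 11
log2(11) = 3.4594316186
C = 200 * 1000 * 3.4594316186 = 691886.3237 bps
C = 691.886324 kbps -> 691.89 kbps (2 dp)

691.89


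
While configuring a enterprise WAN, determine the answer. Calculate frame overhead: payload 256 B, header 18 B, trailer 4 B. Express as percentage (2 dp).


Given: payload = 256 B, header = 18 B, trailer = 4 B
Overhead bytes = header + trailer = 18 + 4 = 22
Total frame = payload + overhead = 256 + 22 = 278
Overhead % = 22 / 278 * 100 = 7.9137% -> 7.91% (2 dp)

7.91


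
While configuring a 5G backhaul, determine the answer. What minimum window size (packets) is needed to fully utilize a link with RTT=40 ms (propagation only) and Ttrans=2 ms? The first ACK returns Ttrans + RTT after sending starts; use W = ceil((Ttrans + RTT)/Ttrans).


Given: Ttrans = 2 ms, RTT = 40 ms (= 2 * Tprop, Tprop = 20 ms)
Time until first ACK returns = Ttrans + RTT = 2 + 40 = 42 ms
Need W * Ttrans >= Ttrans + RTT  ->  W >= (Ttrans + RTT) / Ttrans
(Ttrans + RTT) / Ttrans = 42 / 2 = 21
W_min = ceil(21) = 21

21


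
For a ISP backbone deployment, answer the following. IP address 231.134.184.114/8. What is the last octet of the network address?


Given: IP = 231.134.184.114, prefix = /8
Subnet mask = 255.0.0.0
Last octet of IP: 114
Last octet of mask: 0
Network last octet = 114 AND 0 = 0

0


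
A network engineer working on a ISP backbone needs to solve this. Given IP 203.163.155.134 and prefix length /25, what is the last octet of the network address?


Given: IP = 203.163.155.134, prefix = /25
Subnet mask = 255.255.255.128
Last octet of IP: 134
Last octet of mask: 128
Network last octet = 134 AND 128 = 128

128


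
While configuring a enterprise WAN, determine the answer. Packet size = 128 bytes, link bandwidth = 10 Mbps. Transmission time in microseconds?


Given: packet = 128 bytes, bandwidth = 10 Mbps
Packet in bits = 128 * 8 = 1024 bits
Bandwidth = 10 * 10^6 = 10000000 bps
Time = 1024 / 10000000 seconds
Time in us = 1024 * 10^6 / 10000000 = 102.4

102.4


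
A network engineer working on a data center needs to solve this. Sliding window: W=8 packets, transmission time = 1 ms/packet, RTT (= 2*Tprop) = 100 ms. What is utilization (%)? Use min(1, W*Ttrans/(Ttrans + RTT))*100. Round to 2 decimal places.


Given: W = 8, Ttrans = 1 ms, RTT = 100 ms (= 2 * Tprop, Tprop = 50 ms)
Cycle time = Ttrans + RTT = 1 + 100 = 101 ms (first packet sent until its ACK returns)
W * Ttrans = 8 * 1 = 8 ms of sending per cycle
W * Ttrans / (Ttrans + RTT) = 8 / 101 = 0.079208
U = min(1, 0.079208) = 0.079208
U% = 7.92%

7.92


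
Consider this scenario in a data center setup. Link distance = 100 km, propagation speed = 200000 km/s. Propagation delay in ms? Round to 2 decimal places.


Given: distance = 100 km, speed = 200000 km/s
Delay = distance / speed = 100 / 200000 seconds
Delay in ms = 100 * 1000 / 200000
Delay = 0.5000 ms
Rounded to 2 dp = 0.50 ms

0.50


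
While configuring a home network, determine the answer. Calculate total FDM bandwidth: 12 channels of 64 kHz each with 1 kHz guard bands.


Given: 12 channels, 64 kHz each, guard = 1 kHz
Channel bandwidth = 12 * 64 = 768 kHz
Guard bands = 11 gaps * 1 kHz = 11 kHz
Total = 768 + 11 = 779 kHz

779


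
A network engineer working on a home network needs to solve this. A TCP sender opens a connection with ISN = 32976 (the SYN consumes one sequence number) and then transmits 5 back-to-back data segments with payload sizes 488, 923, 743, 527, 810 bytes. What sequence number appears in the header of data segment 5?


The SYN occupies sequence number ISN = 32976, so the first data byte is ISN + 1 = 32977.
SEQ of data segment i = (ISN + 1) + sum of payload sizes of segments 1..i-1.
Segment 1: SEQ = 32977, payload = 488 bytes
Segment 2: SEQ = 33465, payload = 923 bytes
Segment 3: SEQ = 34388, payload = 743 bytes
Segment 4: SEQ = 35131, payload = 527 bytes
Segment 5: SEQ = 35658, payload = 810 bytes
SEQ of segment 5 = 32977 + 488 + 923 + 743 + 527 = 35658

35658


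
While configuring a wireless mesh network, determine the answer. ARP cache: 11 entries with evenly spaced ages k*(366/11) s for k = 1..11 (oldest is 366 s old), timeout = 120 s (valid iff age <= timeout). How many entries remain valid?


Ages are k * 366/11 s for k = 1..11 (spacing = 33.2727 s).
Entry k is valid iff k * 366/11 <= 120 iff k <= 11 * 120 / 366 = 3.6066
n_valid = floor(3.6066) = 3
(n_stale = 11 - 3 = 8)

3


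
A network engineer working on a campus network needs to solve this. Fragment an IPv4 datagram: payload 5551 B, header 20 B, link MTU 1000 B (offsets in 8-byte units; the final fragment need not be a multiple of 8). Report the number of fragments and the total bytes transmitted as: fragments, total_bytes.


Max data per non-final fragment = floor((MTU - header)/8)*8 = floor((1000 - 20)/8)*8 = floor(980/8)*8 = 976 B
Final fragment needs no 8-byte alignment: it can carry up to MTU - header = 980 B
Non-final fragments needed = ceil((payload - 980) / 976) = ceil(4571/976) = ceil(4.6834) = 5
Number of fragments = 5 + 1 = 6
Fragment sizes (data): 5 * 976 B + 671 B (last, 671 <= 980 OK)
Total bytes sent = payload + n_frags * header = 5551 + 6*20 = 5551 + 120 = 5671 B

6, 5671


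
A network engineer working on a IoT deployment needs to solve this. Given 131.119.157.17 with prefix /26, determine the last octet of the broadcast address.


Given: IP = 131.119.157.17, prefix = /26
Host bits = 32 - 26 = 6
Network last octet = 17 AND mask = 0
Host part size = 2^6 - 1 = 63
Broadcast last octet = 0 OR 63 = 63

63


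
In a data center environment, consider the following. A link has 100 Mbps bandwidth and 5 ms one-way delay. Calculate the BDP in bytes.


Given: bandwidth = 100 Mbps, delay = 5 ms
BDP in bits = 100 * 10^6 * 5 / 1000
BDP in bits = 500000
BDP in bytes = 500000 / 8 = 62500

62500


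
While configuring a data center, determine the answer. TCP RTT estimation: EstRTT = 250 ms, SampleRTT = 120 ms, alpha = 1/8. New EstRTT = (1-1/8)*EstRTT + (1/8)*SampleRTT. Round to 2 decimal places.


Given: EstRTT = 250 ms, SampleRTT = 120 ms, alpha = 1/8
New EstRTT = (1 - alpha) * EstRTT + alpha * SampleRTT
(7/8) * 250 = 218.75
(1/8) * 120 = 15
New EstRTT = 218.75 + 15 = 233.75 ms -> 233.75 ms (2 dp)

233.75


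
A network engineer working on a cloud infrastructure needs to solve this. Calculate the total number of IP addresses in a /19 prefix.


Given: CIDR prefix /19
Host bits = 32 - 19 = 13
Total addresses = 2^13 = 8192

8192


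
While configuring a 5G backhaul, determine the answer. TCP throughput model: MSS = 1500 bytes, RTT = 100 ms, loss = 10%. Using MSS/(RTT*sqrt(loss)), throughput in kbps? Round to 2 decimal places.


Given: MSS = 1500 bytes, RTT = 100 ms, loss = 10%
RTT in seconds = 100 / 1000 = 0.1
Loss rate = 10% = 0.1
sqrt(loss) = sqrt(0.1) = 0.316227766017
Throughput (bytes/s) = 1500 / (0.1 * 0.316227766017) = 47434.1649
Throughput (kbps) = 47434.1649 * 8 / 1000 = 379.473319 -> 379.47 kbps (2 dp)

379.47


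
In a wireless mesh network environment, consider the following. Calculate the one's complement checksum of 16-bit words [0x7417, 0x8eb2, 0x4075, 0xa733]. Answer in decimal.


Given words: [0x7417, 0x8eb2, 0x4075, 0xa733]
Step 1: Sum all words
Raw sum = 29719 + 36530 + 16501 + 42803 = 125553
Step 2: Fold carry: (60017 + 1) = 60018
One's complement = ~60018 & 0xFFFF = 5517

5517


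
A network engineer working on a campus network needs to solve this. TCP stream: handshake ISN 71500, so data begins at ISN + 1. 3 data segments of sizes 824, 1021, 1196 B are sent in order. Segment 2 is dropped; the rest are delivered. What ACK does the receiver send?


SYN uses sequence number 71500; first data byte = ISN + 1 = 71501.
Segment 1: SEQ = 71501, len = 824 B, covers [71501, 72324]
Segment 2: SEQ = 72325, len = 1021 B, covers [72325, 73345] [LOST]
Segment 3: SEQ = 73346, len = 1196 B, covers [73346, 74541]
In-order data received: bytes [71501, 72324] (segments 1..1).
Segment 2 missing -> gap begins at byte 72325; later segments buffered out of order.
Cumulative ACK = next expected in-order byte = 71501 + 824 = 72325

72325


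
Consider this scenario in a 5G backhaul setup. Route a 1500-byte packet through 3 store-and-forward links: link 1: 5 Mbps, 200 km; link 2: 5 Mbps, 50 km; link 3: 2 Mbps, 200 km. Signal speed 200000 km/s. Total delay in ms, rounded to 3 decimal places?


Packet = 1500 bytes = 12000 bits. Store-and-forward: sum (t_trans + t_prop) per link.
Link 1: t_trans = 12000/(5*10^6) s = 2.4000 ms; t_prop = 200/200000 s = 1.0000 ms; subtotal = 3.4000 ms
Link 2: t_trans = 12000/(5*10^6) s = 2.4000 ms; t_prop = 50/200000 s = 0.2500 ms; subtotal = 2.6500 ms
Link 3: t_trans = 12000/(2*10^6) s = 6.0000 ms; t_prop = 200/200000 s = 1.0000 ms; subtotal = 7.0000 ms
End-to-end = 3.4000 + 2.6500 + 7.0000 = 13.0500 ms -> 13.050 ms (3 dp)

13.050


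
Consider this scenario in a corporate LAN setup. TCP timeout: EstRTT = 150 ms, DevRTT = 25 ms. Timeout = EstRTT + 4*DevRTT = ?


Given: EstRTT = 150 ms, DevRTT = 25 ms
Timeout = EstRTT + 4 * DevRTT
4 * DevRTT = 4 * 25 = 100
Timeout = 150 + 100 = 250 ms

250


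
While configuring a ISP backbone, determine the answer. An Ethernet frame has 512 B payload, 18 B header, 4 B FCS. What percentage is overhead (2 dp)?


Given: payload = 512 B, header = 18 B, trailer = 4 B
Overhead bytes = header + trailer = 18 + 4 = 22
Total frame = payload + overhead = 512 + 22 = 534
Overhead % = 22 / 534 * 100 = 4.1199% -> 4.12% (2 dp)

4.12


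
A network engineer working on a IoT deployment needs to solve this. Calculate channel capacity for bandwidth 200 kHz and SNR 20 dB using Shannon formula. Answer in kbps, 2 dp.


Given: B = 200 kHz, SNR = 20 dB
SNR linear = 10^(20/10) = 100
1 + SNR = 101
log2(101) = 6.6582114828
C = 200 * 1000 * 6.6582114828 = 1331642.2966 bps
C = 1331.642297 kbps -> 1331.64 kbps (2 dp)

1331.64


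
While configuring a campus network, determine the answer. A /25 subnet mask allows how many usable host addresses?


Given: subnet mask /25
Host bits = 32 - 25 = 7
Total addresses = 2^7 = 128
Usable hosts = 128 - 2 (network + broadcast) = 126

126


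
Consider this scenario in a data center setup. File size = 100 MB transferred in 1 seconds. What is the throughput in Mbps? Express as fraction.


Given: file = 100 MB, time = 1 s
File in Mb = 100 * 8 = 800 Mb
Throughput = 800 / 1 Mbps
Throughput = 800 Mbps

800


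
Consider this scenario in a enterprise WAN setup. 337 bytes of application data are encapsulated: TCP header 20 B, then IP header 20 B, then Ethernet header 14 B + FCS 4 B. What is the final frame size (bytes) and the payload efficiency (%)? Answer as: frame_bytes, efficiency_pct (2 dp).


TCP segment = 337 + 20 = 357 B
IP packet = 357 + 20 = 377 B
Ethernet frame = 377 + 14 + 4 = 395 B
Efficiency = app / frame = 337 / 395 = 0.853165 = 85.3165% -> 85.32% (2 dp)

395, 85.32


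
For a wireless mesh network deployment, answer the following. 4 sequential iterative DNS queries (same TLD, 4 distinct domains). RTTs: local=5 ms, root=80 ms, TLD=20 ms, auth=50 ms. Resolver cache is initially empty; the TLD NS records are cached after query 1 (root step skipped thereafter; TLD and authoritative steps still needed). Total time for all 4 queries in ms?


Lookup 1 (cold cache): local + root + TLD + auth = 5 + 80 + 20 + 50 = 155 ms
Lookups 2..4 (TLD NS cached -> skip root; new domain -> still ask TLD and auth): local + TLD + auth = 5 + 20 + 50 = 75 ms each
Remaining 3 lookups: 3 * 75 = 225 ms
Total = 155 + 225 = 380 ms

380


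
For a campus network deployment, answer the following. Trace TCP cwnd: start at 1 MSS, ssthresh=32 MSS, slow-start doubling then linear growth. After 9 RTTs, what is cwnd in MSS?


RTT 0: cwnd = 1 MSS (initial)
RTT 1: cwnd = 2 MSS (slow start, doubled)
RTT 2: cwnd = 4 MSS (slow start, doubled)
RTT 3: cwnd = 8 MSS (slow start, doubled)
RTT 4: cwnd = 16 MSS (slow start, doubled)
RTT 5: cwnd = 32 MSS (slow start, doubled)
RTT 6: cwnd = 33 MSS (congestion avoidance, +1)
RTT 7: cwnd = 34 MSS (congestion avoidance, +1)
RTT 8: cwnd = 35 MSS (congestion avoidance, +1)
RTT 9: cwnd = 36 MSS (congestion avoidance, +1)

36


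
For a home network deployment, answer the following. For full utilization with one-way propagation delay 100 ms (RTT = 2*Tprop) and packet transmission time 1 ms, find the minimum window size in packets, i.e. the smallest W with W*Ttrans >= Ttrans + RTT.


Given: Ttrans = 1 ms, RTT = 200 ms (= 2 * Tprop, Tprop = 100 ms)
Time until first ACK returns = Ttrans + RTT = 1 + 200 = 201 ms
Need W * Ttrans >= Ttrans + RTT  ->  W >= (Ttrans + RTT) / Ttrans
(Ttrans + RTT) / Ttrans = 201 / 1 = 201
W_min = ceil(201) = 201

201


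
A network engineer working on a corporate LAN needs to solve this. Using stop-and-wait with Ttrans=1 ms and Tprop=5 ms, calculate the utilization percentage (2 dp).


Given: Ttrans = 1 ms, Tprop = 5 ms
RTT = 2 * Tprop = 2 * 5 = 10 ms
U = Ttrans / (Ttrans + RTT)
U = 1 / (1 + 10)
U = 1 / 11 = 0.090909
U% = 9.09%

9.09


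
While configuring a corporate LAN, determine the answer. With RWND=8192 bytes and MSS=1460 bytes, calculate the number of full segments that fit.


Given: RWND = 8192 bytes, MSS = 1460 bytes
Full segments = floor(RWND / MSS)
Full segments = floor(8192 / 1460)
Full segments = floor(5.611) = 5

5


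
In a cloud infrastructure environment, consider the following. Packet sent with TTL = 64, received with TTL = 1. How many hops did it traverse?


Given: initial TTL = 64, received TTL = 1
Hops = initial TTL - received TTL
Hops = 64 - 1 = 63

63


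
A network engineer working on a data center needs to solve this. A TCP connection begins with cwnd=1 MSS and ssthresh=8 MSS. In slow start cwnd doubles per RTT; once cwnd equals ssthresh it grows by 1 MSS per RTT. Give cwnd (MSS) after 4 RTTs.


RTT 0: cwnd = 1 MSS (initial)
RTT 1: cwnd = 2 MSS (slow start, doubled)
RTT 2: cwnd = 4 MSS (slow start, doubled)
RTT 3: cwnd = 8 MSS (slow start, doubled)
RTT 4: cwnd = 9 MSS (congestion avoidance, +1)

9


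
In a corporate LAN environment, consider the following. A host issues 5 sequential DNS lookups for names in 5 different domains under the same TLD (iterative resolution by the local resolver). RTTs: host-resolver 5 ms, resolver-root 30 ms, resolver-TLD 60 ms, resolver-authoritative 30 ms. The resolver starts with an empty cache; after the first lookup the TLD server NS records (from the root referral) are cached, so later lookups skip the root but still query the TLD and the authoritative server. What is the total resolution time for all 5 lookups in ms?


Lookup 1 (cold cache): local + root + TLD + auth = 5 + 30 + 60 + 30 = 125 ms
Lookups 2..5 (TLD NS cached -> skip root; new domain -> still ask TLD and auth): local + TLD + auth = 5 + 60 + 30 = 95 ms each
Remaining 4 lookups: 4 * 95 = 380 ms
Total = 125 + 380 = 505 ms

505


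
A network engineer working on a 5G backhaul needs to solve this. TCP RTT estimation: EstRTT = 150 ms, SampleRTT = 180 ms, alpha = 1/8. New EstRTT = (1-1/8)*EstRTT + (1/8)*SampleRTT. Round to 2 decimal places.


Given: EstRTT = 150 ms, SampleRTT = 180 ms, alpha = 1/8
New EstRTT = (1 - alpha) * EstRTT + alpha * SampleRTT
(7/8) * 150 = 131.25
(1/8) * 180 = 22.5
New EstRTT = 131.25 + 22.5 = 153.75 ms -> 153.75 ms (2 dp)

153.75


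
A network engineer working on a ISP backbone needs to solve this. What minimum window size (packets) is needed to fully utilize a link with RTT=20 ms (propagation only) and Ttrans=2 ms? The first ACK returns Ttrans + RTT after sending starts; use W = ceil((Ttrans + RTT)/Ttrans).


Given: Ttrans = 2 ms, RTT = 20 ms (= 2 * Tprop, Tprop = 10 ms)
Time until first ACK returns = Ttrans + RTT = 2 + 20 = 22 ms
Need W * Ttrans >= Ttrans + RTT  ->  W >= (Ttrans + RTT) / Ttrans
(Ttrans + RTT) / Ttrans = 22 / 2 = 11
W_min = ceil(11) = 11

11


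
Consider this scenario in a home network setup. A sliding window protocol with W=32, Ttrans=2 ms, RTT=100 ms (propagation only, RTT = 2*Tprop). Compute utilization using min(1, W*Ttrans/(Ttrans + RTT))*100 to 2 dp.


Given: W = 32, Ttrans = 2 ms, RTT = 100 ms (= 2 * Tprop, Tprop = 50 ms)
Cycle time = Ttrans + RTT = 2 + 100 = 102 ms (first packet sent until its ACK returns)
W * Ttrans = 32 * 2 = 64 ms of sending per cycle
W * Ttrans / (Ttrans + RTT) = 64 / 102 = 0.627451
U = min(1, 0.627451) = 0.627451
U% = 62.75%

62.75


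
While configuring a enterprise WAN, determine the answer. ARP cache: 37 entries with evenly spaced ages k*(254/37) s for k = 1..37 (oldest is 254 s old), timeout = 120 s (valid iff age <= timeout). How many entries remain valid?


Ages are k * 254/37 s for k = 1..37 (spacing = 6.8649 s).
Entry k is valid iff k * 254/37 <= 120 iff k <= 37 * 120 / 254 = 17.4803
n_valid = floor(17.4803) = 17
(n_stale = 37 - 17 = 20)

17


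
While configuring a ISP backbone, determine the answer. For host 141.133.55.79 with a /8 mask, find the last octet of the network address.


Given: IP = 141.133.55.79, prefix = /8
Subnet mask = 255.0.0.0
Last octet of IP: 79
Last octet of mask: 0
Network last octet = 79 AND 0 = 0

0


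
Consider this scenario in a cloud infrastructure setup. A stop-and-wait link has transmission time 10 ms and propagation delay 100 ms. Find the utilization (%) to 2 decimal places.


Given: Ttrans = 10 ms, Tprop = 100 ms
RTT = 2 * Tprop = 2 * 100 = 200 ms
U = Ttrans / (Ttrans + RTT)
U = 10 / (10 + 200)
U = 10 / 210 = 0.047619
U% = 4.76%

4.76


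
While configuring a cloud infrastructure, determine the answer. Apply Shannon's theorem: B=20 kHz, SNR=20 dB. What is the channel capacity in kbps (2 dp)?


Given: B = 20 kHz, SNR = 20 dB
SNR linear = 10^(20/10) = 100
1 + SNR = 101
log2(101) = 6.6582114828
C = 20 * 1000 * 6.6582114828 = 133164.2297 bps
C = 133.164230 kbps -> 133.16 kbps (2 dp)

133.16


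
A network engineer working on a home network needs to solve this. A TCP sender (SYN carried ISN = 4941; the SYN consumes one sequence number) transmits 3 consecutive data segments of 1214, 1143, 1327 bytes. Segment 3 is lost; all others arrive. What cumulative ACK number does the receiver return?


SYN uses sequence number 4941; first data byte = ISN + 1 = 4942.
Segment 1: SEQ = 4942, len = 1214 B, covers [4942, 6155]
Segment 2: SEQ = 6156, len = 1143 B, covers [6156, 7298]
Segment 3: SEQ = 7299, len = 1327 B, covers [7299, 8625] [LOST]
In-order data received: bytes [4942, 7298] (segments 1..2).
Segment 3 missing -> gap begins at byte 7299.
Cumulative ACK = next expected in-order byte = 4942 + 1214 + 1143 = 7299

7299


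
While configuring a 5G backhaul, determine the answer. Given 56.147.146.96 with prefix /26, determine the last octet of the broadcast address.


Given: IP = 56.147.146.96, prefix = /26
Host bits = 32 - 26 = 6
Network last octet = 96 AND mask = 64
Host part size = 2^6 - 1 = 63
Broadcast last octet = 64 OR 63 = 127

127


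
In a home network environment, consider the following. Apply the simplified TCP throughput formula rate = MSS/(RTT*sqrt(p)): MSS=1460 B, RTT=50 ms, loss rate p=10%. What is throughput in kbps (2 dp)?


Given: MSS = 1460 bytes, RTT = 50 ms, loss = 10%
RTT in seconds = 50 / 1000 = 0.05
Loss rate = 10% = 0.1
sqrt(loss) = sqrt(0.1) = 0.316227766017
Throughput (bytes/s) = 1460 / (0.05 * 0.316227766017) = 92338.5077
Throughput (kbps) = 92338.5077 * 8 / 1000 = 738.708061 -> 738.71 kbps (2 dp)

738.71


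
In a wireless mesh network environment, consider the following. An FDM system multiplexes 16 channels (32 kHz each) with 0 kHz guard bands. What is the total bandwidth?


Given: 16 channels, 32 kHz each, guard = 0 kHz
Channel bandwidth = 16 * 32 = 512 kHz
Guard bands = 15 gaps * 0 kHz = 0 kHz
Total = 512 + 0 = 512 kHz

512


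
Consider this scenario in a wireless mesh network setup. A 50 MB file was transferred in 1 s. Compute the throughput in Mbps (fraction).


Given: file = 50 MB, time = 1 s
File in Mb = 50 * 8 = 400 Mb
Throughput = 400 / 1 Mbps
Throughput = 400 Mbps

400


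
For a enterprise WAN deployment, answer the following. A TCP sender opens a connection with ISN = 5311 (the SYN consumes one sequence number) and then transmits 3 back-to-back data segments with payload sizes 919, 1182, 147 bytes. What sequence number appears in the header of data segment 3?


The SYN occupies sequence number ISN = 5311, so the first data byte is ISN + 1 = 5312.
SEQ of data segment i = (ISN + 1) + sum of payload sizes of segments 1..i-1.
Segment 1: SEQ = 5312, payload = 919 bytes
Segment 2: SEQ = 6231, payload = 1182 bytes
Segment 3: SEQ = 7413, payload = 147 bytes
SEQ of segment 3 = 5312 + 919 + 1182 = 7413

7413


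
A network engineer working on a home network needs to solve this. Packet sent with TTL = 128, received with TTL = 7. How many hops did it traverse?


Given: initial TTL = 128, received TTL = 7
Hops = initial TTL - received TTL
Hops = 128 - 7 = 121

121


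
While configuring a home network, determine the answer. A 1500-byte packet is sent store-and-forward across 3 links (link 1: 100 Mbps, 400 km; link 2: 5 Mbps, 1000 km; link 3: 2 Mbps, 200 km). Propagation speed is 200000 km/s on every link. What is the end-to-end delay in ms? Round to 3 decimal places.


Packet = 1500 bytes = 12000 bits. Store-and-forward: sum (t_trans + t_prop) per link.
Link 1: t_trans = 12000/(100*10^6) s = 0.1200 ms; t_prop = 400/200000 s = 2.0000 ms; subtotal = 2.1200 ms
Link 2: t_trans = 12000/(5*10^6) s = 2.4000 ms; t_prop = 1000/200000 s = 5.0000 ms; subtotal = 7.4000 ms
Link 3: t_trans = 12000/(2*10^6) s = 6.0000 ms; t_prop = 200/200000 s = 1.0000 ms; subtotal = 7.0000 ms
End-to-end = 2.1200 + 7.4000 + 7.0000 = 16.5200 ms -> 16.520 ms (3 dp)

16.520


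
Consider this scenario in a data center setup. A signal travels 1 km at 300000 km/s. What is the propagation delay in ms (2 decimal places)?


Given: distance = 1 km, speed = 300000 km/s
Delay = distance / speed = 1 / 300000 seconds
Delay in ms = 1 * 1000 / 300000
Delay = 0.0033 ms
Rounded to 2 dp = 0.00 ms

0.00


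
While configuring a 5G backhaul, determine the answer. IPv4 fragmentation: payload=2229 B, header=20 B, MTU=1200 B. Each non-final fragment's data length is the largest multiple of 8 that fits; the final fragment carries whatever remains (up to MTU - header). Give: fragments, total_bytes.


Max data per non-final fragment = floor((MTU - header)/8)*8 = floor((1200 - 20)/8)*8 = floor(1180/8)*8 = 1176 B
Final fragment needs no 8-byte alignment: it can carry up to MTU - header = 1180 B
Non-final fragments needed = ceil((payload - 1180) / 1176) = ceil(1049/1176) = ceil(0.8920) = 1
Number of fragments = 1 + 1 = 2
Fragment sizes (data): 1 * 1176 B + 1053 B (last, 1053 <= 1180 OK)
Total bytes sent = payload + n_frags * header = 2229 + 2*20 = 2229 + 40 = 2269 B

2, 2269


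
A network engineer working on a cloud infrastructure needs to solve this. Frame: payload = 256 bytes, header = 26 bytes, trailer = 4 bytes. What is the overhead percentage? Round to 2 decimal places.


Given: payload = 256 B, header = 26 B, trailer = 4 B
Overhead bytes = header + trailer = 26 + 4 = 30
Total frame = payload + overhead = 256 + 30 = 286
Overhead % = 30 / 286 * 100 = 10.4895% -> 10.49% (2 dp)

10.49


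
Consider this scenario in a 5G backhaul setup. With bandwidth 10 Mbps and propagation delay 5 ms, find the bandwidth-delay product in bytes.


Given: bandwidth = 10 Mbps, delay = 5 ms
BDP in bits = 10 * 10^6 * 5 / 1000
BDP in bits = 50000
BDP in bytes = 50000 / 8 = 6250

6250


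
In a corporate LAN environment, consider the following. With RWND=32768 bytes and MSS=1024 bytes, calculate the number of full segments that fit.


Given: RWND = 32768 bytes, MSS = 1024 bytes
Full segments = floor(RWND / MSS)
Full segments = floor(32768 / 1024)
Full segments = floor(32.0) = 32

32


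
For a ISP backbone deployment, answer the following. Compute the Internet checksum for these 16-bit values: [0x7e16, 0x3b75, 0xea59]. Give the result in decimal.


Given words: [0x7e16, 0x3b75, 0xea59]
Step 1: Sum all words
Raw sum = 32278 + 15221 + 59993 = 107492
Step 2: Fold carry: (41956 + 1) = 41957
One's complement = ~41957 & 0xFFFF = 23578

23578


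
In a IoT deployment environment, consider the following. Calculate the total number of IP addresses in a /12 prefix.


Given: CIDR prefix /12
Host bits = 32 - 12 = 20
Total addresses = 2^20 = 1048576

1048576


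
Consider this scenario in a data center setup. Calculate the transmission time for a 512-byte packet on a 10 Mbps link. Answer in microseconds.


Given: packet = 512 bytes, bandwidth = 10 Mbps
Packet in bits = 512 * 8 = 4096 bits
Bandwidth = 10 * 10^6 = 10000000 bps
Time = 4096 / 10000000 seconds
Time in us = 4096 * 10^6 / 10000000 = 409.6

409.6


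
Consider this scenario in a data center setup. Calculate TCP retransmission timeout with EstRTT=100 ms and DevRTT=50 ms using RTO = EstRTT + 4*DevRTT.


Given: EstRTT = 100 ms, DevRTT = 50 ms
Timeout = EstRTT + 4 * DevRTT
4 * DevRTT = 4 * 50 = 200
Timeout = 100 + 200 = 300 ms

300


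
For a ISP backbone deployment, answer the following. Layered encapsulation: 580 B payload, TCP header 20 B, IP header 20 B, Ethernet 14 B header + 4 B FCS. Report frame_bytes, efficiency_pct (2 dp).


TCP segment = 580 + 20 = 600 B
IP packet = 600 + 20 = 620 B
Ethernet frame = 620 + 14 + 4 = 638 B
Efficiency = app / frame = 580 / 638 = 0.909091 = 90.9091% -> 90.91% (2 dp)

638, 90.91


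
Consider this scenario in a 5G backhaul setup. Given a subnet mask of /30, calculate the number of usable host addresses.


Given: subnet mask /30
Host bits = 32 - 30 = 2
Total addresses = 2^2 = 4
Usable hosts = 4 - 2 (network + broadcast) = 2

2


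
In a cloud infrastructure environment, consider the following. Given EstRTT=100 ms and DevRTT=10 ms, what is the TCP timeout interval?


Given: EstRTT = 100 ms, DevRTT = 10 ms
Timeout = EstRTT + 4 * DevRTT
4 * DevRTT = 4 * 10 = 40
Timeout = 100 + 40 = 140 ms

140


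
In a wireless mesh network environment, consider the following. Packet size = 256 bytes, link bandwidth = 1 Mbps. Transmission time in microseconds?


Given: packet = 256 bytes, bandwidth = 1 Mbps
Packet in bits = 256 * 8 = 2048 bits
Bandwidth = 1 * 10^6 = 1000000 bps
Time = 2048 / 1000000 seconds
Time in us = 2048 * 10^6 / 1000000 = 2048

2048


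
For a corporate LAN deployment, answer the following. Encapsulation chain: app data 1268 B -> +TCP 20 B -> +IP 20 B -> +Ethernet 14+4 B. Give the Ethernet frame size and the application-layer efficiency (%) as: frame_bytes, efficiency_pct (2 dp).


TCP segment = 1268 + 20 = 1288 B
IP packet = 1288 + 20 = 1308 B
Ethernet frame = 1308 + 14 + 4 = 1326 B
Efficiency = app / frame = 1268 / 1326 = 0.956259 = 95.6259% -> 95.63% (2 dp)

1326, 95.63


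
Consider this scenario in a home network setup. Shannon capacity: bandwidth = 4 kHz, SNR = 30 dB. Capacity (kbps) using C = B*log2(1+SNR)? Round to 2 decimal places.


Given: B = 4 kHz, SNR = 30 dB
SNR linear = 10^(30/10) = 1000
1 + SNR = 1001
log2(1001) = 9.9672262588
C = 4 * 1000 * 9.9672262588 = 39868.9050 bps
C = 39.868905 kbps -> 39.87 kbps (2 dp)

39.87


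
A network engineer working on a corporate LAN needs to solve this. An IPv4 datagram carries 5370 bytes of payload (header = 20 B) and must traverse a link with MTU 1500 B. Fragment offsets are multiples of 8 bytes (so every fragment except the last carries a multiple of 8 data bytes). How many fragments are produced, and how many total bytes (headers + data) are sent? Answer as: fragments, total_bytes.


Max data per non-final fragment = floor((MTU - header)/8)*8 = floor((1500 - 20)/8)*8 = floor(1480/8)*8 = 1480 B
Final fragment needs no 8-byte alignment: it can carry up to MTU - header = 1480 B
Non-final fragments needed = ceil((payload - 1480) / 1480) = ceil(3890/1480) = ceil(2.6284) = 3
Number of fragments = 3 + 1 = 4
Fragment sizes (data): 3 * 1480 B + 930 B (last, 930 <= 1480 OK)
Total bytes sent = payload + n_frags * header = 5370 + 4*20 = 5370 + 80 = 5450 B

4, 5450


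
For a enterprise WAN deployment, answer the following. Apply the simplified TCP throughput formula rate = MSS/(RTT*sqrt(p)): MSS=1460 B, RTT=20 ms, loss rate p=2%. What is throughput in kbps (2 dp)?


Given: MSS = 1460 bytes, RTT = 20 ms, loss = 2%
RTT in seconds = 20 / 1000 = 0.02
Loss rate = 2% = 0.02
sqrt(loss) = sqrt(0.02) = 0.141421356237
Throughput (bytes/s) = 1460 / (0.02 * 0.141421356237) = 516187.9503
Throughput (kbps) = 516187.9503 * 8 / 1000 = 4129.503602 -> 4129.50 kbps (2 dp)

4129.50


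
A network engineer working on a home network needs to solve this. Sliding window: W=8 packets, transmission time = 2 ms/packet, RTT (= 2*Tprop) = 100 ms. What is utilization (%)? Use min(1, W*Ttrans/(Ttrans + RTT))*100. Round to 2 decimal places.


Given: W = 8, Ttrans = 2 ms, RTT = 100 ms (= 2 * Tprop, Tprop = 50 ms)
Cycle time = Ttrans + RTT = 2 + 100 = 102 ms (first packet sent until its ACK returns)
W * Ttrans = 8 * 2 = 16 ms of sending per cycle
W * Ttrans / (Ttrans + RTT) = 16 / 102 = 0.156863
U = min(1, 0.156863) = 0.156863
U% = 15.69%

15.69


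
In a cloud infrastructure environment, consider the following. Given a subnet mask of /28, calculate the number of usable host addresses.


Given: subnet mask /28
Host bits = 32 - 28 = 4
Total addresses = 2^4 = 16
Usable hosts = 16 - 2 (network + broadcast) = 14

14


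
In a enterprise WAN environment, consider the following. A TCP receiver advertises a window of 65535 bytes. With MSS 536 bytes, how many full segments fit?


Given: RWND = 65535 bytes, MSS = 536 bytes
Full segments = floor(RWND / MSS)
Full segments = floor(65535 / 536)
Full segments = floor(122.2668) = 122

122


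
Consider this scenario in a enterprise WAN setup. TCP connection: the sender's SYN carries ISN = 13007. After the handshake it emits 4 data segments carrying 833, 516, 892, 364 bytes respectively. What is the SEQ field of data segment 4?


The SYN occupies sequence number ISN = 13007, so the first data byte is ISN + 1 = 13008.
SEQ of data segment i = (ISN + 1) + sum of payload sizes of segments 1..i-1.
Segment 1: SEQ = 13008, payload = 833 bytes
Segment 2: SEQ = 13841, payload = 516 bytes
Segment 3: SEQ = 14357, payload = 892 bytes
Segment 4: SEQ = 15249, payload = 364 bytes
SEQ of segment 4 = 13008 + 833 + 516 + 892 = 15249

15249


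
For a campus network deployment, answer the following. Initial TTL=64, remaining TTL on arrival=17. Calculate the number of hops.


Given: initial TTL = 64, received TTL = 17
Hops = initial TTL - received TTL
Hops = 64 - 17 = 47

47


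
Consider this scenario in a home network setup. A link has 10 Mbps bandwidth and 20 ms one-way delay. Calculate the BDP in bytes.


Given: bandwidth = 10 Mbps, delay = 20 ms
BDP in bits = 10 * 10^6 * 20 / 1000
BDP in bits = 200000
BDP in bytes = 200000 / 8 = 25000

25000


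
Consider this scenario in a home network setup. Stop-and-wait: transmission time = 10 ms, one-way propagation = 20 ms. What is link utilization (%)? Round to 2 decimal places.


Given: Ttrans = 10 ms, Tprop = 20 ms
RTT = 2 * Tprop = 2 * 20 = 40 ms
U = Ttrans / (Ttrans + RTT)
U = 10 / (10 + 40)
U = 10 / 50 = 0.2
U% = 20.00%

20.00


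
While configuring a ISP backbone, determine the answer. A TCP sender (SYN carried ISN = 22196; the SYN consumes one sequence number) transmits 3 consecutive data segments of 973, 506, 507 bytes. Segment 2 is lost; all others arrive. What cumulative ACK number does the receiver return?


SYN uses sequence number 22196; first data byte = ISN + 1 = 22197.
Segment 1: SEQ = 22197, len = 973 B, covers [22197, 23169]
Segment 2: SEQ = 23170, len = 506 B, covers [23170, 23675] [LOST]
Segment 3: SEQ = 23676, len = 507 B, covers [23676, 24182]
In-order data received: bytes [22197, 23169] (segments 1..1).
Segment 2 missing -> gap begins at byte 23170; later segments buffered out of order.
Cumulative ACK = next expected in-order byte = 22197 + 973 = 23170

23170


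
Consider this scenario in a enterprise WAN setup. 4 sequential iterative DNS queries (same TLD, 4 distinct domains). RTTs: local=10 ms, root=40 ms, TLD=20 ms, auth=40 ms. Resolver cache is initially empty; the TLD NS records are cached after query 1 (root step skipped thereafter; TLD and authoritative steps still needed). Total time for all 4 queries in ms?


Lookup 1 (cold cache): local + root + TLD + auth = 10 + 40 + 20 + 40 = 110 ms
Lookups 2..4 (TLD NS cached -> skip root; new domain -> still ask TLD and auth): local + TLD + auth = 10 + 20 + 40 = 70 ms each
Remaining 3 lookups: 3 * 70 = 210 ms
Total = 110 + 210 = 320 ms

320
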